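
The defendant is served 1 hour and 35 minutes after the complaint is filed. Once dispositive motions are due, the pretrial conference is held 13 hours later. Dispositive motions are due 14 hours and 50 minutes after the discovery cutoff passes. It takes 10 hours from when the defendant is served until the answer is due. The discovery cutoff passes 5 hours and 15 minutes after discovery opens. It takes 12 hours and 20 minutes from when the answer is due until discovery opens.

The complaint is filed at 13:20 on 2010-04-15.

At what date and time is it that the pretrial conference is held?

22:20 on 2010-04-17

The complaint is filed: 13:20 Apr 15, 2010.
The defendant is served: 13:20 Apr 15, 2010 + 1h35m = 14:55 Apr 15, 2010.
The answer is due: 14:55 Apr 15, 2010 + 10h = 00:55 Apr 16, 2010.
Discovery opens: 00:55 Apr 16, 2010 + 12h20m = 13:15 Apr 16, 2010.
The discovery cutoff passes: 13:15 Apr 16, 2010 + 5h15m = 18:30 Apr 16, 2010.
Dispositive motions are due: 18:30 Apr 16, 2010 + 14h50m = 09:20 Apr 17, 2010.
The pretrial conference is held: 09:20 Apr 17, 2010 + 13h = 22:20 Apr 17, 2010.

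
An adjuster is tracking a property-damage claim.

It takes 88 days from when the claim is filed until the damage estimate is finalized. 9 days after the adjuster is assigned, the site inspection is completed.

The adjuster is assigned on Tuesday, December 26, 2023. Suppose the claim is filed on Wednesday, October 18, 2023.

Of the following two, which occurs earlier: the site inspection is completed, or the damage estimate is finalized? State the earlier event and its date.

The site inspection is completed — Thursday, January 4, 2024

The adjuster is assigned: Dec 26, 2023.
The site inspection is completed: Dec 26, 2023 + 9 days = Jan 4, 2024.
The claim is filed: Oct 18, 2023.
The damage estimate is finalized: Oct 18, 2023 + 88 days = Jan 14, 2024.
Comparing: the site inspection is completed on Jan 4, 2024 vs the damage estimate is finalized on Jan 14, 2024. Earlier: the site inspection is completed.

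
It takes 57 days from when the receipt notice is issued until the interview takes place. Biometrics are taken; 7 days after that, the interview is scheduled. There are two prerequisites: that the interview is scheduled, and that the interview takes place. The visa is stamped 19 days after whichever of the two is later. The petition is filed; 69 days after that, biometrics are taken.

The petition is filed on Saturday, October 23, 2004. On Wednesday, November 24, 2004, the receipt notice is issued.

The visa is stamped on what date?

The petition is filed: Oct 23, 2004.
Biometrics are taken: Oct 23, 2004 + 69 days = Dec 31, 2004.
The interview is scheduled: Dec 31, 2004 + 7 days = Jan 7, 2005.
The receipt notice is issued: Nov 24, 2004.
The interview takes place: Nov 24, 2004 + 57 days = Jan 20, 2005.
Both prerequisites met — the interview is scheduled (Jan 7, 2005), the interview takes place (Jan 20, 2005); the later is Jan 20, 2005.
The visa is stamped: Jan 20, 2005 + 19 days = Feb 8, 2005.

Tuesday, February 8, 2005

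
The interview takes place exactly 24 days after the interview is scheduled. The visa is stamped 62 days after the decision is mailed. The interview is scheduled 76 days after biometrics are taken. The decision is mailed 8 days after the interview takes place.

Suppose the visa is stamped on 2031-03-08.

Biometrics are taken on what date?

2030-09-19

The visa is stamped: Mar 8, 2031.
The decision is mailed: Mar 8, 2031 − 62 days = Jan 5, 2031.
The interview takes place: Jan 5, 2031 − 8 days = Dec 28, 2030.
The interview is scheduled: Dec 28, 2030 − 24 days = Dec 4, 2030.
Biometrics are taken: Dec 4, 2030 − 76 days = Sep 19, 2030.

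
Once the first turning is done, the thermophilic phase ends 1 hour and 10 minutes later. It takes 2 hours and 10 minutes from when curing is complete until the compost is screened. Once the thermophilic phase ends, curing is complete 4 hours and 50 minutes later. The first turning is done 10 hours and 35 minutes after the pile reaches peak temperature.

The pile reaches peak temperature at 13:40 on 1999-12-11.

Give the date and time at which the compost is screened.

08:25 on 1999-12-12

The pile reaches peak temperature: 13:40 Dec 11, 1999.
The first turning is done: 13:40 Dec 11, 1999 + 10h35m = 00:15 Dec 12, 1999.
The thermophilic phase ends: 00:15 Dec 12, 1999 + 1h10m = 01:25 Dec 12, 1999.
Curing is complete: 01:25 Dec 12, 1999 + 4h50m = 06:15 Dec 12, 1999.
The compost is screened: 06:15 Dec 12, 1999 + 2h10m = 08:25 Dec 12, 1999.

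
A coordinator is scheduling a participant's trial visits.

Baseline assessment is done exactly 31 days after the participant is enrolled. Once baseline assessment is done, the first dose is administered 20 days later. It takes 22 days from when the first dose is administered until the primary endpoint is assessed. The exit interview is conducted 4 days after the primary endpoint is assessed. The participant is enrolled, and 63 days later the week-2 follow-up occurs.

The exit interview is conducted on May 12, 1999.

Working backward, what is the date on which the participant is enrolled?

The exit interview is conducted: May 12, 1999.
The primary endpoint is assessed: May 12, 1999 − 4 days = May 8, 1999.
The first dose is administered: May 8, 1999 − 22 days = Apr 16, 1999.
Baseline assessment is done: Apr 16, 1999 − 20 days = Mar 27, 1999.
The participant is enrolled: Mar 27, 1999 − 31 days = Feb 24, 1999.

February 24, 1999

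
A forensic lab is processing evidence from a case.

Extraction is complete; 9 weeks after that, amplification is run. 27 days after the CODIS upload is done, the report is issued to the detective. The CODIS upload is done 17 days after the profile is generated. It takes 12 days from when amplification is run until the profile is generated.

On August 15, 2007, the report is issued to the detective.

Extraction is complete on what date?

April 18, 2007

The report is issued to the detective: Aug 15, 2007.
The CODIS upload is done: Aug 15, 2007 − 27 days = Jul 19, 2007.
The profile is generated: Jul 19, 2007 − 17 days = Jul 2, 2007.
Amplification is run: Jul 2, 2007 − 12 days = Jun 20, 2007.
Extraction is complete: Jun 20, 2007 − 9 weeks = Apr 18, 2007.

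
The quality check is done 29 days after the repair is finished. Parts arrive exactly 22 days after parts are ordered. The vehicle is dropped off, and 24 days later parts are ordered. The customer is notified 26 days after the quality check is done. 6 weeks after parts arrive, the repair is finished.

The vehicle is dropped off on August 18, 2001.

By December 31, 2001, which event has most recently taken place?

The quality check is done

The vehicle is dropped off: Aug 18, 2001.
Parts are ordered: Aug 18, 2001 + 24 days = Sep 11, 2001.
Parts arrive: Sep 11, 2001 + 22 days = Oct 3, 2001.
The repair is finished: Oct 3, 2001 + 6 weeks = Nov 14, 2001.
The quality check is done: Nov 14, 2001 + 29 days = Dec 13, 2001.
The customer is notified: Dec 13, 2001 + 26 days = Jan 8, 2002.
Dec 31, 2001 falls between when the quality check is done (Dec 13, 2001) and when the customer is notified (Jan 8, 2002).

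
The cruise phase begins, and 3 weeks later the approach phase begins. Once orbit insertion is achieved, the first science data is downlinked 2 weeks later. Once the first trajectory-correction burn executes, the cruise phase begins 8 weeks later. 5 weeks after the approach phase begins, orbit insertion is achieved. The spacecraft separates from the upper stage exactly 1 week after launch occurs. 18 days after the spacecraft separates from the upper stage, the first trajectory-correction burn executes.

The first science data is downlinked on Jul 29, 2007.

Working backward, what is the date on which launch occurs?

Feb 28, 2007

The first science data is downlinked: Jul 29, 2007.
Orbit insertion is achieved: Jul 29, 2007 − 2 weeks = Jul 15, 2007.
The approach phase begins: Jul 15, 2007 − 5 weeks = Jun 10, 2007.
The cruise phase begins: Jun 10, 2007 − 3 weeks = May 20, 2007.
The first trajectory-correction burn executes: May 20, 2007 − 8 weeks = Mar 25, 2007.
The spacecraft separates from the upper stage: Mar 25, 2007 − 18 days = Mar 7, 2007.
Launch occurs: Mar 7, 2007 − 1 week = Feb 28, 2007.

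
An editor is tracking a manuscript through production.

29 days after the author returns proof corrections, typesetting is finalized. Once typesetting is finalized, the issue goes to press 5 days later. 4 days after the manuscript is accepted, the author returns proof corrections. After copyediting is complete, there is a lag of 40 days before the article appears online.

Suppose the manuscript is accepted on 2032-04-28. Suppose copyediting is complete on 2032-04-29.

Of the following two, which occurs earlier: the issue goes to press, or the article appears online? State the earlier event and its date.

The manuscript is accepted: Apr 28, 2032.
The author returns proof corrections: Apr 28, 2032 + 4 days = May 2, 2032.
Typesetting is finalized: May 2, 2032 + 29 days = May 31, 2032.
The issue goes to press: May 31, 2032 + 5 days = Jun 5, 2032.
Copyediting is complete: Apr 29, 2032.
The article appears online: Apr 29, 2032 + 40 days = Jun 8, 2032.
Comparing: the issue goes to press on Jun 5, 2032 vs the article appears online on Jun 8, 2032. Earlier: the issue goes to press.

The issue goes to press — 2032-06-05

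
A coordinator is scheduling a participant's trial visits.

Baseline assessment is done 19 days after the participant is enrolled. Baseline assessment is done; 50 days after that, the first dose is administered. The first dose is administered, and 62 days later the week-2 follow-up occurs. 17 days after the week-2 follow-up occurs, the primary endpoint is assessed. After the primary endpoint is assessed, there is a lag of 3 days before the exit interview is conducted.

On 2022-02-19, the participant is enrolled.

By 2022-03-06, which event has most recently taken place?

The participant is enrolled

The participant is enrolled: Feb 19, 2022.
Baseline assessment is done: Feb 19, 2022 + 19 days = Mar 10, 2022.
The first dose is administered: Mar 10, 2022 + 50 days = Apr 29, 2022.
The week-2 follow-up occurs: Apr 29, 2022 + 62 days = Jun 30, 2022.
The primary endpoint is assessed: Jun 30, 2022 + 17 days = Jul 17, 2022.
The exit interview is conducted: Jul 17, 2022 + 3 days = Jul 20, 2022.
Mar 6, 2022 falls between when the participant is enrolled (Feb 19, 2022) and when baseline assessment is done (Mar 10, 2022).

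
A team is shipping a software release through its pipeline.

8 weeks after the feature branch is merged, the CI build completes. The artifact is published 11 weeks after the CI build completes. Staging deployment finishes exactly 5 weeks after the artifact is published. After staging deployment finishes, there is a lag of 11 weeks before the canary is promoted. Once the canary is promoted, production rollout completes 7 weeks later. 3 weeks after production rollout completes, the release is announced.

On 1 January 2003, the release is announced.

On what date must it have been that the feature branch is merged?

20 February 2002

The release is announced: Jan 1, 2003.
Production rollout completes: Jan 1, 2003 − 3 weeks = Dec 11, 2002.
The canary is promoted: Dec 11, 2002 − 7 weeks = Oct 23, 2002.
Staging deployment finishes: Oct 23, 2002 − 11 weeks = Aug 7, 2002.
The artifact is published: Aug 7, 2002 − 5 weeks = Jul 3, 2002.
The CI build completes: Jul 3, 2002 − 11 weeks = Apr 17, 2002.
The feature branch is merged: Apr 17, 2002 − 8 weeks = Feb 20, 2002.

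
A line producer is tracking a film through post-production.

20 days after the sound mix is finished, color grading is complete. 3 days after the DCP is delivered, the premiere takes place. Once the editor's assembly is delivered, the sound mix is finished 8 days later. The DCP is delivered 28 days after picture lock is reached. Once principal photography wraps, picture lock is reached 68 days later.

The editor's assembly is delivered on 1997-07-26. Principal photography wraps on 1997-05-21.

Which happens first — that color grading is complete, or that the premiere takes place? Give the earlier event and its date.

The editor's assembly is delivered: Jul 26, 1997.
The sound mix is finished: Jul 26, 1997 + 8 days = Aug 3, 1997.
Color grading is complete: Aug 3, 1997 + 20 days = Aug 23, 1997.
Principal photography wraps: May 21, 1997.
Picture lock is reached: May 21, 1997 + 68 days = Jul 28, 1997.
The DCP is delivered: Jul 28, 1997 + 28 days = Aug 25, 1997.
The premiere takes place: Aug 25, 1997 + 3 days = Aug 28, 1997.
Comparing: color grading is complete on Aug 23, 1997 vs the premiere takes place on Aug 28, 1997. Earlier: color grading is complete.

Color grading is complete — 1997-08-23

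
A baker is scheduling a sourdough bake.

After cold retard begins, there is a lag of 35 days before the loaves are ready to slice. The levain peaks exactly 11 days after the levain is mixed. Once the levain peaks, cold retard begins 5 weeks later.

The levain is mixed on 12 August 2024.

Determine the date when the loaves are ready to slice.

The levain is mixed: Aug 12, 2024.
The levain peaks: Aug 12, 2024 + 11 days = Aug 23, 2024.
Cold retard begins: Aug 23, 2024 + 5 weeks = Sep 27, 2024.
The loaves are ready to slice: Sep 27, 2024 + 35 days = Nov 1, 2024.

1 November 2024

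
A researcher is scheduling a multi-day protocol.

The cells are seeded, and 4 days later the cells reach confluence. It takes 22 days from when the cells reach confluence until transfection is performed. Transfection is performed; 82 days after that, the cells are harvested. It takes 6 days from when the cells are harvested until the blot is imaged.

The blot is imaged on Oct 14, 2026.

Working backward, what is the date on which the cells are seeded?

The blot is imaged: Oct 14, 2026.
The cells are harvested: Oct 14, 2026 − 6 days = Oct 8, 2026.
Transfection is performed: Oct 8, 2026 − 82 days = Jul 18, 2026.
The cells reach confluence: Jul 18, 2026 − 22 days = Jun 26, 2026.
The cells are seeded: Jun 26, 2026 − 4 days = Jun 22, 2026.

Jun 22, 2026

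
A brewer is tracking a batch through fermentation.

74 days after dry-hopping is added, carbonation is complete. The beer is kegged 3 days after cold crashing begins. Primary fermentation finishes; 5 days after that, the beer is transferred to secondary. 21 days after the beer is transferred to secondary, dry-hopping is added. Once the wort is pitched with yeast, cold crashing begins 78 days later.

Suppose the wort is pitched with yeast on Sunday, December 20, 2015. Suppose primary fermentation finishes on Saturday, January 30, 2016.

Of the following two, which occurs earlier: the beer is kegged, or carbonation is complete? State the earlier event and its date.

The beer is kegged — Thursday, March 10, 2016

The wort is pitched with yeast: Dec 20, 2015.
Cold crashing begins: Dec 20, 2015 + 78 days = Mar 7, 2016.
The beer is kegged: Mar 7, 2016 + 3 days = Mar 10, 2016.
Primary fermentation finishes: Jan 30, 2016.
The beer is transferred to secondary: Jan 30, 2016 + 5 days = Feb 4, 2016.
Dry-hopping is added: Feb 4, 2016 + 21 days = Feb 25, 2016.
Carbonation is complete: Feb 25, 2016 + 74 days = May 9, 2016.
Comparing: the beer is kegged on Mar 10, 2016 vs carbonation is complete on May 9, 2016. Earlier: the beer is kegged.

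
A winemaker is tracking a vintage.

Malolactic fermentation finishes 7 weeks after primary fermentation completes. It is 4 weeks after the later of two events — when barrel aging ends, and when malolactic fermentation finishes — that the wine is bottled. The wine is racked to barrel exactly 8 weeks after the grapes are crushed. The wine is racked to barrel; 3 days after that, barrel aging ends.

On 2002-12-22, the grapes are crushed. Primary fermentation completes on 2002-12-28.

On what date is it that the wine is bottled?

The grapes are crushed: Dec 22, 2002.
The wine is racked to barrel: Dec 22, 2002 + 8 weeks = Feb 16, 2003.
Barrel aging ends: Feb 16, 2003 + 3 days = Feb 19, 2003.
Primary fermentation completes: Dec 28, 2002.
Malolactic fermentation finishes: Dec 28, 2002 + 7 weeks = Feb 15, 2003.
Both prerequisites met — barrel aging ends (Feb 19, 2003), malolactic fermentation finishes (Feb 15, 2003); the later is Feb 19, 2003.
The wine is bottled: Feb 19, 2003 + 4 weeks = Mar 19, 2003.

2003-03-19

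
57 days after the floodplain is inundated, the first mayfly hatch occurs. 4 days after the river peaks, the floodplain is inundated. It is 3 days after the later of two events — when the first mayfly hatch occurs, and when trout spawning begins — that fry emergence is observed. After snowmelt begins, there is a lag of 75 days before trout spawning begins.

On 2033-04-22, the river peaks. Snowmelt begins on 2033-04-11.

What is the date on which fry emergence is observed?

The river peaks: Apr 22, 2033.
The floodplain is inundated: Apr 22, 2033 + 4 days = Apr 26, 2033.
The first mayfly hatch occurs: Apr 26, 2033 + 57 days = Jun 22, 2033.
Snowmelt begins: Apr 11, 2033.
Trout spawning begins: Apr 11, 2033 + 75 days = Jun 25, 2033.
Both prerequisites met — the first mayfly hatch occurs (Jun 22, 2033), trout spawning begins (Jun 25, 2033); the later is Jun 25, 2033.
Fry emergence is observed: Jun 25, 2033 + 3 days = Jun 28, 2033.

2033-06-28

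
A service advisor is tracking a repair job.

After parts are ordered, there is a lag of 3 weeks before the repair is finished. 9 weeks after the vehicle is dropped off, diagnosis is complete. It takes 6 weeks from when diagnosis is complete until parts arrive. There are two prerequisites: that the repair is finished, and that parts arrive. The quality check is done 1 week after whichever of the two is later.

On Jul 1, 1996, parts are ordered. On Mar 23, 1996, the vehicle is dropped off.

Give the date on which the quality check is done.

Jul 29, 1996

Parts are ordered: Jul 1, 1996.
The repair is finished: Jul 1, 1996 + 3 weeks = Jul 22, 1996.
The vehicle is dropped off: Mar 23, 1996.
Diagnosis is complete: Mar 23, 1996 + 9 weeks = May 25, 1996.
Parts arrive: May 25, 1996 + 6 weeks = Jul 6, 1996.
Both prerequisites met — the repair is finished (Jul 22, 1996), parts arrive (Jul 6, 1996); the later is Jul 22, 1996.
The quality check is done: Jul 22, 1996 + 1 week = Jul 29, 1996.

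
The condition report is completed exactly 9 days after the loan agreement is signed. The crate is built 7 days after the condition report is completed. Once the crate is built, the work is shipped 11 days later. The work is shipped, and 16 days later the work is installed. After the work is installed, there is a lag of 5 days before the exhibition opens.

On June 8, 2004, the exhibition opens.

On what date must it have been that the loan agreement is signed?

April 21, 2004

The exhibition opens: Jun 8, 2004.
The work is installed: Jun 8, 2004 − 5 days = Jun 3, 2004.
The work is shipped: Jun 3, 2004 − 16 days = May 18, 2004.
The crate is built: May 18, 2004 − 11 days = May 7, 2004.
The condition report is completed: May 7, 2004 − 7 days = Apr 30, 2004.
The loan agreement is signed: Apr 30, 2004 − 9 days = Apr 21, 2004.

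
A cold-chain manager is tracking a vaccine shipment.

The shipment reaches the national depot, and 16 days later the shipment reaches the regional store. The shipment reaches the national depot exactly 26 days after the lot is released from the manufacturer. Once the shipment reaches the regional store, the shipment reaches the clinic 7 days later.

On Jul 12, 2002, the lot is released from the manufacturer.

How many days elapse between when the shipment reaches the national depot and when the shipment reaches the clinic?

Causal path: the shipment reaches the national depot → the shipment reaches the regional store → the shipment reaches the clinic.
Total delay along the path: 16 + 7 = 23 days.

23 days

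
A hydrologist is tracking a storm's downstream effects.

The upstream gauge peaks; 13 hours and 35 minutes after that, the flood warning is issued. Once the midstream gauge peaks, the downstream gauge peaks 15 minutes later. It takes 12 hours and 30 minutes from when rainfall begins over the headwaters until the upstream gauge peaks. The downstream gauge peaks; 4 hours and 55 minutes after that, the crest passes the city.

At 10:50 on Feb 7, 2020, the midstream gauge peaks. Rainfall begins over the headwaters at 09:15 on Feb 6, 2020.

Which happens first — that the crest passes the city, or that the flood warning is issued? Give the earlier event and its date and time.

The midstream gauge peaks: 10:50 Feb 7, 2020.
The downstream gauge peaks: 10:50 Feb 7, 2020 + 15m = 11:05 Feb 7, 2020.
The crest passes the city: 11:05 Feb 7, 2020 + 4h55m = 16:00 Feb 7, 2020.
Rainfall begins over the headwaters: 09:15 Feb 6, 2020.
The upstream gauge peaks: 09:15 Feb 6, 2020 + 12h30m = 21:45 Feb 6, 2020.
The flood warning is issued: 21:45 Feb 6, 2020 + 13h35m = 11:20 Feb 7, 2020.
Comparing: the crest passes the city at 16:00 Feb 7, 2020 vs the flood warning is issued at 11:20 Feb 7, 2020. Earlier: the flood warning is issued.

The flood warning is issued — 11:20 on Feb 7, 2020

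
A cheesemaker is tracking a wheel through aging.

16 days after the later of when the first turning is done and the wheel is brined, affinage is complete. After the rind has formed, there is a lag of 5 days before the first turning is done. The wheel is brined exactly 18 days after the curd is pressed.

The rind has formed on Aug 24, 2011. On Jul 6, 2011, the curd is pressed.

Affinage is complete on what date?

The rind has formed: Aug 24, 2011.
The first turning is done: Aug 24, 2011 + 5 days = Aug 29, 2011.
The curd is pressed: Jul 6, 2011.
The wheel is brined: Jul 6, 2011 + 18 days = Jul 24, 2011.
Both prerequisites met — the first turning is done (Aug 29, 2011), the wheel is brined (Jul 24, 2011); the later is Aug 29, 2011.
Affinage is complete: Aug 29, 2011 + 16 days = Sep 14, 2011.

Sep 14, 2011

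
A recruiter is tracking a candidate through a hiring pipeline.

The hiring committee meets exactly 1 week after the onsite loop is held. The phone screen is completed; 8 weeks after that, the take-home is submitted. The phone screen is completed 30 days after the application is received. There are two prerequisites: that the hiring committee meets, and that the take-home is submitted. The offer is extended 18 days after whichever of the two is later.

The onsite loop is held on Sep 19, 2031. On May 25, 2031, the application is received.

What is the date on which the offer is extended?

Oct 14, 2031

The onsite loop is held: Sep 19, 2031.
The hiring committee meets: Sep 19, 2031 + 1 week = Sep 26, 2031.
The application is received: May 25, 2031.
The phone screen is completed: May 25, 2031 + 30 days = Jun 24, 2031.
The take-home is submitted: Jun 24, 2031 + 8 weeks = Aug 19, 2031.
Both prerequisites met — the hiring committee meets (Sep 26, 2031), the take-home is submitted (Aug 19, 2031); the later is Sep 26, 2031.
The offer is extended: Sep 26, 2031 + 18 days = Oct 14, 2031.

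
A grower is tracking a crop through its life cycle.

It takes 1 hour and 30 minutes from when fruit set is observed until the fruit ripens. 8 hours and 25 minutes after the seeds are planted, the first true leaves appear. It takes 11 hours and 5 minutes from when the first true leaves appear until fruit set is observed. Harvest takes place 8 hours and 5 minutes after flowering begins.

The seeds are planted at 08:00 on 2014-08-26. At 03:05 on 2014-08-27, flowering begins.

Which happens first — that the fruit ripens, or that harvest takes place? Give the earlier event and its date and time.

The seeds are planted: 08:00 Aug 26, 2014.
The first true leaves appear: 08:00 Aug 26, 2014 + 8h25m = 16:25 Aug 26, 2014.
Fruit set is observed: 16:25 Aug 26, 2014 + 11h05m = 03:30 Aug 27, 2014.
The fruit ripens: 03:30 Aug 27, 2014 + 1h30m = 05:00 Aug 27, 2014.
Flowering begins: 03:05 Aug 27, 2014.
Harvest takes place: 03:05 Aug 27, 2014 + 8h05m = 11:10 Aug 27, 2014.
Comparing: the fruit ripens at 05:00 Aug 27, 2014 vs harvest takes place at 11:10 Aug 27, 2014. Earlier: the fruit ripens.

The fruit ripens — 05:00 on 2014-08-27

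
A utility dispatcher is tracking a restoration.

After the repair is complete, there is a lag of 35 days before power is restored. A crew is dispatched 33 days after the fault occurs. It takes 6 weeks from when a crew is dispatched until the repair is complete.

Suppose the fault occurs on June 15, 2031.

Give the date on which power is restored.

The fault occurs: Jun 15, 2031.
A crew is dispatched: Jun 15, 2031 + 33 days = Jul 18, 2031.
The repair is complete: Jul 18, 2031 + 6 weeks = Aug 29, 2031.
Power is restored: Aug 29, 2031 + 35 days = Oct 3, 2031.

October 3, 2031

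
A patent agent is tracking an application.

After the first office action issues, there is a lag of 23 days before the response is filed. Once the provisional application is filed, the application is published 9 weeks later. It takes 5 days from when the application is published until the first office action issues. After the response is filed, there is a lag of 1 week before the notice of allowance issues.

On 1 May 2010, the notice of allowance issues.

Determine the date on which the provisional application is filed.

The notice of allowance issues: May 1, 2010.
The response is filed: May 1, 2010 − 1 week = Apr 24, 2010.
The first office action issues: Apr 24, 2010 − 23 days = Apr 1, 2010.
The application is published: Apr 1, 2010 − 5 days = Mar 27, 2010.
The provisional application is filed: Mar 27, 2010 − 9 weeks = Jan 23, 2010.

23 January 2010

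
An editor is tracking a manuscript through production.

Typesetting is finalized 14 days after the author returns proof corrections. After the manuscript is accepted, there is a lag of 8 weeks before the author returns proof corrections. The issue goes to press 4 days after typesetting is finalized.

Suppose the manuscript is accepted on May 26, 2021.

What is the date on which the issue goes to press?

The manuscript is accepted: May 26, 2021.
The author returns proof corrections: May 26, 2021 + 8 weeks = Jul 21, 2021.
Typesetting is finalized: Jul 21, 2021 + 14 days = Aug 4, 2021.
The issue goes to press: Aug 4, 2021 + 4 days = Aug 8, 2021.

August 8, 2021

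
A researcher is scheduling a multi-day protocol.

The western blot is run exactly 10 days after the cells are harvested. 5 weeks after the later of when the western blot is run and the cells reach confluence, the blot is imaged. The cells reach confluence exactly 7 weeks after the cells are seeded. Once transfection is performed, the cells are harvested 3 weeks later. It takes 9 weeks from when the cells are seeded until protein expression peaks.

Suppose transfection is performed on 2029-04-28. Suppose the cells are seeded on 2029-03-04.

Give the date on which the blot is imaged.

Transfection is performed: Apr 28, 2029.
The cells are harvested: Apr 28, 2029 + 3 weeks = May 19, 2029.
The western blot is run: May 19, 2029 + 10 days = May 29, 2029.
The cells are seeded: Mar 4, 2029.
The cells reach confluence: Mar 4, 2029 + 7 weeks = Apr 22, 2029.
Both prerequisites met — the western blot is run (May 29, 2029), the cells reach confluence (Apr 22, 2029); the later is May 29, 2029.
The blot is imaged: May 29, 2029 + 5 weeks = Jul 3, 2029.

2029-07-03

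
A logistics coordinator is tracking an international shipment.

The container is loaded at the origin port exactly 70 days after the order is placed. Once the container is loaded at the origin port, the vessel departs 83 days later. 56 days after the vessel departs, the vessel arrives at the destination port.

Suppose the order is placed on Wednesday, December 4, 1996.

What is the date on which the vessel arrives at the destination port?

Tuesday, July 1, 1997

The order is placed: Dec 4, 1996.
The container is loaded at the origin port: Dec 4, 1996 + 70 days = Feb 12, 1997.
The vessel departs: Feb 12, 1997 + 83 days = May 6, 1997.
The vessel arrives at the destination port: May 6, 1997 + 56 days = Jul 1, 1997.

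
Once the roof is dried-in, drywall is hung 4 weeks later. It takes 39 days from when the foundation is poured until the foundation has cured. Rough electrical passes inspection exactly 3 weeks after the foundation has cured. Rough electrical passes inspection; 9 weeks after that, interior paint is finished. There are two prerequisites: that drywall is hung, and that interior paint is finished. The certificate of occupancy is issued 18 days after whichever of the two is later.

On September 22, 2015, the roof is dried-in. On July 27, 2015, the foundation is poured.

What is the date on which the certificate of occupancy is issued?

The roof is dried-in: Sep 22, 2015.
Drywall is hung: Sep 22, 2015 + 4 weeks = Oct 20, 2015.
The foundation is poured: Jul 27, 2015.
The foundation has cured: Jul 27, 2015 + 39 days = Sep 4, 2015.
Rough electrical passes inspection: Sep 4, 2015 + 3 weeks = Sep 25, 2015.
Interior paint is finished: Sep 25, 2015 + 9 weeks = Nov 27, 2015.
Both prerequisites met — drywall is hung (Oct 20, 2015), interior paint is finished (Nov 27, 2015); the later is Nov 27, 2015.
The certificate of occupancy is issued: Nov 27, 2015 + 18 days = Dec 15, 2015.

December 15, 2015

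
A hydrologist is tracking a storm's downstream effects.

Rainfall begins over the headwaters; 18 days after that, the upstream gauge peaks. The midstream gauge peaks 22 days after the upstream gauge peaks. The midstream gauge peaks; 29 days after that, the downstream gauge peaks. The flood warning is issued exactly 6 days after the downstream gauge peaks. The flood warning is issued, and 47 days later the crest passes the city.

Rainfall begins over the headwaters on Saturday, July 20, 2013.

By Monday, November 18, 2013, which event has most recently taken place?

The flood warning is issued

Rainfall begins over the headwaters: Jul 20, 2013.
The upstream gauge peaks: Jul 20, 2013 + 18 days = Aug 7, 2013.
The midstream gauge peaks: Aug 7, 2013 + 22 days = Aug 29, 2013.
The downstream gauge peaks: Aug 29, 2013 + 29 days = Sep 27, 2013.
The flood warning is issued: Sep 27, 2013 + 6 days = Oct 3, 2013.
The crest passes the city: Oct 3, 2013 + 47 days = Nov 19, 2013.
Nov 18, 2013 falls between when the flood warning is issued (Oct 3, 2013) and when the crest passes the city (Nov 19, 2013).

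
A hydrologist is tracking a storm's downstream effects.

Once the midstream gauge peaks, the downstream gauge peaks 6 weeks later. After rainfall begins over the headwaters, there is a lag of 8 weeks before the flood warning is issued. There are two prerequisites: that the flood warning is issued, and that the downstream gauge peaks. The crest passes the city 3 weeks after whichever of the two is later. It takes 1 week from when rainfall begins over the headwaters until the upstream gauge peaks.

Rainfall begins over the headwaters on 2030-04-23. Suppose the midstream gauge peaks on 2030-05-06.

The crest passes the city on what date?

Rainfall begins over the headwaters: Apr 23, 2030.
The flood warning is issued: Apr 23, 2030 + 8 weeks = Jun 18, 2030.
The midstream gauge peaks: May 6, 2030.
The downstream gauge peaks: May 6, 2030 + 6 weeks = Jun 17, 2030.
Both prerequisites met — the flood warning is issued (Jun 18, 2030), the downstream gauge peaks (Jun 17, 2030); the later is Jun 18, 2030.
The crest passes the city: Jun 18, 2030 + 3 weeks = Jul 9, 2030.

2030-07-09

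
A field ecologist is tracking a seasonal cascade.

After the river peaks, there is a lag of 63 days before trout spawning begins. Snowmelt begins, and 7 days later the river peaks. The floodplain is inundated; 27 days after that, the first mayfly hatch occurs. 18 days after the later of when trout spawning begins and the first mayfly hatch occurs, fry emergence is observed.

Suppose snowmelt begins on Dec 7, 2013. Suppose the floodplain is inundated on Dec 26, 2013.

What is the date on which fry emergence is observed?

Snowmelt begins: Dec 7, 2013.
The river peaks: Dec 7, 2013 + 7 days = Dec 14, 2013.
Trout spawning begins: Dec 14, 2013 + 63 days = Feb 15, 2014.
The floodplain is inundated: Dec 26, 2013.
The first mayfly hatch occurs: Dec 26, 2013 + 27 days = Jan 22, 2014.
Both prerequisites met — trout spawning begins (Feb 15, 2014), the first mayfly hatch occurs (Jan 22, 2014); the later is Feb 15, 2014.
Fry emergence is observed: Feb 15, 2014 + 18 days = Mar 5, 2014.

Mar 5, 2014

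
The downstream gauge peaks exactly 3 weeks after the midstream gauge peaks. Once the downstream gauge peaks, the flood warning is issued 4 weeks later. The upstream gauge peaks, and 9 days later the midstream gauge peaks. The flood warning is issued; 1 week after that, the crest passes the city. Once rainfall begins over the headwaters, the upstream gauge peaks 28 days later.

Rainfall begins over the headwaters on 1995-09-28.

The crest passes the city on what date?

1995-12-30

Rainfall begins over the headwaters: Sep 28, 1995.
The upstream gauge peaks: Sep 28, 1995 + 28 days = Oct 26, 1995.
The midstream gauge peaks: Oct 26, 1995 + 9 days = Nov 4, 1995.
The downstream gauge peaks: Nov 4, 1995 + 3 weeks = Nov 25, 1995.
The flood warning is issued: Nov 25, 1995 + 4 weeks = Dec 23, 1995.
The crest passes the city: Dec 23, 1995 + 1 week = Dec 30, 1995.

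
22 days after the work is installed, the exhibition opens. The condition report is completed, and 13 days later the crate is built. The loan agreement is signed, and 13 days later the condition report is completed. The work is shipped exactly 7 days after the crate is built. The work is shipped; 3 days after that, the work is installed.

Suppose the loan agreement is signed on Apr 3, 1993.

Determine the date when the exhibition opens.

The loan agreement is signed: Apr 3, 1993.
The condition report is completed: Apr 3, 1993 + 13 days = Apr 16, 1993.
The crate is built: Apr 16, 1993 + 13 days = Apr 29, 1993.
The work is shipped: Apr 29, 1993 + 7 days = May 6, 1993.
The work is installed: May 6, 1993 + 3 days = May 9, 1993.
The exhibition opens: May 9, 1993 + 22 days = May 31, 1993.

May 31, 1993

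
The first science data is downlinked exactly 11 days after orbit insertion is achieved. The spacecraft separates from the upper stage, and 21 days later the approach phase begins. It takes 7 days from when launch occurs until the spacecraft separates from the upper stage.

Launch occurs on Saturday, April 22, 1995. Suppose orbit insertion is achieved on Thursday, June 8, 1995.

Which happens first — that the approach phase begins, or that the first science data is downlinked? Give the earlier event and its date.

The approach phase begins — Saturday, May 20, 1995

Launch occurs: Apr 22, 1995.
The spacecraft separates from the upper stage: Apr 22, 1995 + 7 days = Apr 29, 1995.
The approach phase begins: Apr 29, 1995 + 21 days = May 20, 1995.
Orbit insertion is achieved: Jun 8, 1995.
The first science data is downlinked: Jun 8, 1995 + 11 days = Jun 19, 1995.
Comparing: the approach phase begins on May 20, 1995 vs the first science data is downlinked on Jun 19, 1995. Earlier: the approach phase begins.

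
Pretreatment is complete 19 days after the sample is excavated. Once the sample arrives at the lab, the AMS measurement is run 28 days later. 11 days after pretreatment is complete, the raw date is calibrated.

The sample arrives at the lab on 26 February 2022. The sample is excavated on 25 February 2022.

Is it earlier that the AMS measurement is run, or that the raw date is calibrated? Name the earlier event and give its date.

The AMS measurement is run — 26 March 2022

The sample arrives at the lab: Feb 26, 2022.
The AMS measurement is run: Feb 26, 2022 + 28 days = Mar 26, 2022.
The sample is excavated: Feb 25, 2022.
Pretreatment is complete: Feb 25, 2022 + 19 days = Mar 16, 2022.
The raw date is calibrated: Mar 16, 2022 + 11 days = Mar 27, 2022.
Comparing: the AMS measurement is run on Mar 26, 2022 vs the raw date is calibrated on Mar 27, 2022. Earlier: the AMS measurement is run.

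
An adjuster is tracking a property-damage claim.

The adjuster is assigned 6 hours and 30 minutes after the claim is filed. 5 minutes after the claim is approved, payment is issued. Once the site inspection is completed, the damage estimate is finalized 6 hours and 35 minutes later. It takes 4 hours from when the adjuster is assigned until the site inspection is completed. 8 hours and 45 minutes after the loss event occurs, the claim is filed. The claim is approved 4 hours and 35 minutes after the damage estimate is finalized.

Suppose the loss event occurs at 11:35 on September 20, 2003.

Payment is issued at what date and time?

18:05 on September 21, 2003

The loss event occurs: 11:35 Sep 20, 2003.
The claim is filed: 11:35 Sep 20, 2003 + 8h45m = 20:20 Sep 20, 2003.
The adjuster is assigned: 20:20 Sep 20, 2003 + 6h30m = 02:50 Sep 21, 2003.
The site inspection is completed: 02:50 Sep 21, 2003 + 4h = 06:50 Sep 21, 2003.
The damage estimate is finalized: 06:50 Sep 21, 2003 + 6h35m = 13:25 Sep 21, 2003.
The claim is approved: 13:25 Sep 21, 2003 + 4h35m = 18:00 Sep 21, 2003.
Payment is issued: 18:00 Sep 21, 2003 + 5m = 18:05 Sep 21, 2003.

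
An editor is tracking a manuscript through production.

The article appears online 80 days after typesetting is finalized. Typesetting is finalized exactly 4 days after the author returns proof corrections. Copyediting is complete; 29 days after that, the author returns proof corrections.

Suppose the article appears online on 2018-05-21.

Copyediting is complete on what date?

The article appears online: May 21, 2018.
Typesetting is finalized: May 21, 2018 − 80 days = Mar 2, 2018.
The author returns proof corrections: Mar 2, 2018 − 4 days = Feb 26, 2018.
Copyediting is complete: Feb 26, 2018 − 29 days = Jan 28, 2018.

2018-01-28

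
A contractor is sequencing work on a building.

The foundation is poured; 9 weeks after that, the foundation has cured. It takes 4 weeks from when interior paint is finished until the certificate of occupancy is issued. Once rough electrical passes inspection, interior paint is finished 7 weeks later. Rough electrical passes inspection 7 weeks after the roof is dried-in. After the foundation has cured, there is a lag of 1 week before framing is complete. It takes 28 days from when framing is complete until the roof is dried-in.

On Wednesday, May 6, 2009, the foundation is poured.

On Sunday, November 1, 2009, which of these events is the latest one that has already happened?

Rough electrical passes inspection

The foundation is poured: May 6, 2009.
The foundation has cured: May 6, 2009 + 9 weeks = Jul 8, 2009.
Framing is complete: Jul 8, 2009 + 1 week = Jul 15, 2009.
The roof is dried-in: Jul 15, 2009 + 28 days = Aug 12, 2009.
Rough electrical passes inspection: Aug 12, 2009 + 7 weeks = Sep 30, 2009.
Interior paint is finished: Sep 30, 2009 + 7 weeks = Nov 18, 2009.
The certificate of occupancy is issued: Nov 18, 2009 + 4 weeks = Dec 16, 2009.
Nov 1, 2009 falls between when rough electrical passes inspection (Sep 30, 2009) and when interior paint is finished (Nov 18, 2009).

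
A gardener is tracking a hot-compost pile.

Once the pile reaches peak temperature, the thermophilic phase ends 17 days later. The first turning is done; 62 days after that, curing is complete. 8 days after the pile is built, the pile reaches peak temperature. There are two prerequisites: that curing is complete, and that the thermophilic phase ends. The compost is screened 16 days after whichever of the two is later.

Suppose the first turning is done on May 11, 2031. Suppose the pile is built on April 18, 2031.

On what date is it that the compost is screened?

July 28, 2031

The first turning is done: May 11, 2031.
Curing is complete: May 11, 2031 + 62 days = Jul 12, 2031.
The pile is built: Apr 18, 2031.
The pile reaches peak temperature: Apr 18, 2031 + 8 days = Apr 26, 2031.
The thermophilic phase ends: Apr 26, 2031 + 17 days = May 13, 2031.
Both prerequisites met — curing is complete (Jul 12, 2031), the thermophilic phase ends (May 13, 2031); the later is Jul 12, 2031.
The compost is screened: Jul 12, 2031 + 16 days = Jul 28, 2031.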